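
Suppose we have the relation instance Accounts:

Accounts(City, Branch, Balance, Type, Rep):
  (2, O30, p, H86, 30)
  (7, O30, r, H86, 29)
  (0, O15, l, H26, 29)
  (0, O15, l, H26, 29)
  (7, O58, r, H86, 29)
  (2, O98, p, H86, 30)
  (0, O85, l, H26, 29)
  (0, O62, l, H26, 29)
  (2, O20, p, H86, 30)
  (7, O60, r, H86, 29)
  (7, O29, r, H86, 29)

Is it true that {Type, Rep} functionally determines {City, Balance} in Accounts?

Yes

(Type=H86, Rep=30): 3 rows → {City,Balance} = (2, p), (2, p), (2, p) ✓
(Type=H86, Rep=29): 4 rows → {City,Balance} = (7, r), (7, r), (7, r), (7, r) ✓
(Type=H26, Rep=29): 4 rows → {City,Balance} = (0, l), (0, l), (0, l), (0, l) ✓
Every {Type, Rep} value is associated with a single {City, Balance} value, so {Type, Rep} -> {City, Balance} holds.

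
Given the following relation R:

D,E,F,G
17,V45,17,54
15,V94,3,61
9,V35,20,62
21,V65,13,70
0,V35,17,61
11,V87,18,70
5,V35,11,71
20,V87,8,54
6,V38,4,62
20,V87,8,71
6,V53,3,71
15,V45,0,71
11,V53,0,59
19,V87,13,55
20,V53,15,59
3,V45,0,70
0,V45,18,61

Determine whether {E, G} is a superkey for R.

No

Two distinct rows share (E=V53, G=59), so {E, G} does not determine every attribute — not a superkey.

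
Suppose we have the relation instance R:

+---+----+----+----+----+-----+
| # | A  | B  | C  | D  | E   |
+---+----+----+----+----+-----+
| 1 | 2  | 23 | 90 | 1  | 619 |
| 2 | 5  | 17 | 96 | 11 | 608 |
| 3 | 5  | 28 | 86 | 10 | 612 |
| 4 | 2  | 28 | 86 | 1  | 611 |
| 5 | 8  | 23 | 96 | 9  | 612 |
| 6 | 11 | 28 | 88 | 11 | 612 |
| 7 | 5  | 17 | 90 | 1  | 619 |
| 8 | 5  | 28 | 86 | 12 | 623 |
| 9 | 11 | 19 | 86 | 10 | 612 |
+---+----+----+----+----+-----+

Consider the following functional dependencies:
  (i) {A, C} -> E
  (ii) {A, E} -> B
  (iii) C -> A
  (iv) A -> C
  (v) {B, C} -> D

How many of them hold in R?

(i) {A, C} -> E: (A=5, C=86): rows 3, 8 → E takes values {612, 623} — violation — fails.
(ii) {A, E} -> B: (A=11, E=612): rows 6, 9 → B takes values {28, 19} — violation — fails.
(iii) C -> A: C=90: rows 1, 7 → A takes values {2, 5} — violation; C=96: rows 2, 5 → A takes values {5, 8} — violation; C=86: rows 3, 4, 8, 9 → A takes values {5, 2, 11} — violation — fails.
(iv) A -> C: A=2: rows 1, 4 → C takes values {90, 86} — violation; A=5: rows 2, 3, 7, 8 → C takes values {96, 86, 90} — violation; A=11: rows 6, 9 → C takes values {88, 86} — violation — fails.
(v) {B, C} -> D: (B=28, C=86): rows 3, 4, 8 → D takes values {10, 1, 12} — violation — fails.
None of the 5 dependencies hold.

0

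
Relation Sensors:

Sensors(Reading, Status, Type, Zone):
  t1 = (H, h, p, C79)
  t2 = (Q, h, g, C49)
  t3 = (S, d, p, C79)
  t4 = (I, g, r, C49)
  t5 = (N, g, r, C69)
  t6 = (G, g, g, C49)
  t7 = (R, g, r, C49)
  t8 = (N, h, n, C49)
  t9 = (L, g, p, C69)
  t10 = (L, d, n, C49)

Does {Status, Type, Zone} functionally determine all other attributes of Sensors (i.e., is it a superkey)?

No

Rows 4 and 7 have the same {Status, Type, Zone} value (Status=g, Type=r, Zone=C49) but are distinct tuples, so {Status, Type, Zone} does not determine every attribute — not a superkey.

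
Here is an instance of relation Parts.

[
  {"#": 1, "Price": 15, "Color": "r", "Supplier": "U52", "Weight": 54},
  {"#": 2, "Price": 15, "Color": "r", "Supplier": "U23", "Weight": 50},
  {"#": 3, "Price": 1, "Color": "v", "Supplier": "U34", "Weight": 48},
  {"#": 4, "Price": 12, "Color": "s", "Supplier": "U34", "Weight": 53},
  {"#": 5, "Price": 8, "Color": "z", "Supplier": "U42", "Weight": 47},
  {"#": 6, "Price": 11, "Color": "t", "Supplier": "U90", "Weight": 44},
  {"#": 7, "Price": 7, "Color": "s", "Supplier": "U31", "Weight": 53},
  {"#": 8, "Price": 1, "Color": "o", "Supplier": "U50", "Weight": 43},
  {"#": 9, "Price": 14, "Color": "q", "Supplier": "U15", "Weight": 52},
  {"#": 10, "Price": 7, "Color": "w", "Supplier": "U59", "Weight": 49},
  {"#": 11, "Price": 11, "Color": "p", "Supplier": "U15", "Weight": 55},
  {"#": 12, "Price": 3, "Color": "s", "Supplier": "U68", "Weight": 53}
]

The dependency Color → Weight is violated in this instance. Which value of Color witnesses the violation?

r

Color=r: rows 1, 2 → Weight takes values {54, 50} — violation
Color=v: row 3 → Weight = 48 ✓
Color=s: rows 4, 7, 12 → Weight = 53, 53, 53 ✓
Color=z: row 5 → Weight = 47 ✓
Color=t: row 6 → Weight = 44 ✓
Color=o: row 8 → Weight = 43 ✓
Color=q: row 9 → Weight = 52 ✓
Color=w: row 10 → Weight = 49 ✓
Color=p: row 11 → Weight = 55 ✓
The only Color value with inconsistent Weight is Color=r.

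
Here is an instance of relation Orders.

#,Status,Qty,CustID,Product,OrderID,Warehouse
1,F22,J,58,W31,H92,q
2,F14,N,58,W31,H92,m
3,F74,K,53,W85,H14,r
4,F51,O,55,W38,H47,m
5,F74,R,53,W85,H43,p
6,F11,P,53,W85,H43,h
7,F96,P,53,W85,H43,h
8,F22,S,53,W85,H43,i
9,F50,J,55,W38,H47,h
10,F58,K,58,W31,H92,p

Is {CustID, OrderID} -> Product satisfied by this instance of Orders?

Yes

(CustID=58, OrderID=H92): rows 1, 2, 10 → Product = W31, W31, W31 ✓
(CustID=53, OrderID=H14): row 3 → Product = W85 ✓
(CustID=55, OrderID=H47): rows 4, 9 → Product = W38, W38 ✓
(CustID=53, OrderID=H43): rows 5, 6, 7, 8 → Product = W85, W85, W85, W85 ✓
Every {CustID, OrderID} value is associated with a single Product value, so {CustID, OrderID} -> Product holds.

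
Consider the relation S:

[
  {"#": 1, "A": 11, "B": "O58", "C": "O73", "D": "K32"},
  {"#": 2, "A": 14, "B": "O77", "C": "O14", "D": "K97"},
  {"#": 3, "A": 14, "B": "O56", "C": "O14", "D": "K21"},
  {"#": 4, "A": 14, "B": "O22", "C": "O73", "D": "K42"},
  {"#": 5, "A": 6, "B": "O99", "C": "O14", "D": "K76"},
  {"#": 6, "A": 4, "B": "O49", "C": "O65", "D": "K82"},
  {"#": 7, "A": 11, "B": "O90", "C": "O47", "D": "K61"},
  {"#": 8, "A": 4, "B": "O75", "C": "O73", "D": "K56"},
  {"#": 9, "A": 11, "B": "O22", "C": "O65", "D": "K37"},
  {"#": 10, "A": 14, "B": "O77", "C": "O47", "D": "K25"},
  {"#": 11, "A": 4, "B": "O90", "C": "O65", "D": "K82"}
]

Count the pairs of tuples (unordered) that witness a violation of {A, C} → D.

(A=14, C=O14): violating pairs (2,3) — 1 pair.
(A=4, C=O65): all 2 rows agree on D — 0 pairs.

1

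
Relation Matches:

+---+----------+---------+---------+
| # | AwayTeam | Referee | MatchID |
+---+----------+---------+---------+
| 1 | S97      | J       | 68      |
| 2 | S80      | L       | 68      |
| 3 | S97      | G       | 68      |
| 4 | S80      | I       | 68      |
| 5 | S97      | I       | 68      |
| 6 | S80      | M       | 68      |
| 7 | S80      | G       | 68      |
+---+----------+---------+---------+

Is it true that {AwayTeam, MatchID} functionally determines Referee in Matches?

No

(AwayTeam=S97, MatchID=68): rows 1, 3, 5 → Referee takes values {J, G, I} — violation
(AwayTeam=S80, MatchID=68): rows 2, 4, 6, 7 → Referee takes values {L, I, M, G} — violation
Two rows agree on {AwayTeam, MatchID} but differ on Referee, so {AwayTeam, MatchID} -> Referee does not hold.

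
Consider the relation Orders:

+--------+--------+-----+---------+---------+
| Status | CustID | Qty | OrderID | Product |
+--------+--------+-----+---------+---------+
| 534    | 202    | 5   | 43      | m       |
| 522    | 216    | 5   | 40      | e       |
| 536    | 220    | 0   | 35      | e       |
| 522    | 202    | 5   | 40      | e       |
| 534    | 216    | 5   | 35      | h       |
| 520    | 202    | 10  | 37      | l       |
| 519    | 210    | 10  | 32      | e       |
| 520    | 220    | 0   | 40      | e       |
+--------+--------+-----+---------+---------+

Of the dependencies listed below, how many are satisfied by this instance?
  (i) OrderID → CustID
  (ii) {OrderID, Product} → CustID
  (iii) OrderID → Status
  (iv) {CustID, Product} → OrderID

(i) OrderID → CustID: OrderID=40: 3 rows → CustID takes values {216, 202, 220} — violation; OrderID=35: 2 rows → CustID takes values {220, 216} — violation — fails.
(ii) {OrderID, Product} → CustID: (OrderID=40, Product=e): 3 rows → CustID takes values {216, 202, 220} — violation — fails.
(iii) OrderID → Status: OrderID=40: 3 rows → Status takes values {522, 520} — violation; OrderID=35: 2 rows → Status takes values {536, 534} — violation — fails.
(iv) {CustID, Product} → OrderID: (CustID=220, Product=e): 2 rows → OrderID takes values {35, 40} — violation — fails.
None of the 4 dependencies hold.

0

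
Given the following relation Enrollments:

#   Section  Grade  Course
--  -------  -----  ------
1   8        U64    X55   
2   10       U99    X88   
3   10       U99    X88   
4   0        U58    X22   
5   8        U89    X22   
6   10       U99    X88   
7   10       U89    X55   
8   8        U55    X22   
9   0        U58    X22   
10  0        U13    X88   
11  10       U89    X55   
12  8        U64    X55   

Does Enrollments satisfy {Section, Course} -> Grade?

(Section=8, Course=X55): rows 1, 12 → Grade = U64, U64 ✓
(Section=10, Course=X88): rows 2, 3, 6 → Grade = U99, U99, U99 ✓
(Section=0, Course=X22): rows 4, 9 → Grade = U58, U58 ✓
(Section=8, Course=X22): rows 5, 8 → Grade takes values {U89, U55} — violation
(Section=10, Course=X55): rows 7, 11 → Grade = U89, U89 ✓
(Section=0, Course=X88): row 10 → Grade = U13 ✓
Two rows agree on {Section, Course} but differ on Grade, so {Section, Course} -> Grade does not hold.

No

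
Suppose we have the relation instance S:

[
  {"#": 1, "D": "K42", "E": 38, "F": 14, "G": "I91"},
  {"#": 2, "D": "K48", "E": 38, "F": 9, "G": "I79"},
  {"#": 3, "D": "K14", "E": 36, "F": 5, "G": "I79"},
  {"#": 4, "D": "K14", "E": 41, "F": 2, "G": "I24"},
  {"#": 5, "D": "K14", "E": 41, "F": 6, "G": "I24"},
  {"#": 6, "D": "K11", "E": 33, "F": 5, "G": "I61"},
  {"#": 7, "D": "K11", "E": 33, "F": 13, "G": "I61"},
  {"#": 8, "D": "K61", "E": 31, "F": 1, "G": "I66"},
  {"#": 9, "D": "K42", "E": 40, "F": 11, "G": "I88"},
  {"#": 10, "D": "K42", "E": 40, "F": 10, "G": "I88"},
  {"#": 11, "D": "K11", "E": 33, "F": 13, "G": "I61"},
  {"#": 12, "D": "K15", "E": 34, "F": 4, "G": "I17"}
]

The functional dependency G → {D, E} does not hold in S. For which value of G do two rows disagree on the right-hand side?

I79

G=I91: row 1 → {D,E} = (K42, 38) ✓
G=I79: rows 2, 3 → {D,E} takes values {(K48, 38), (K14, 36)} — violation
G=I24: rows 4, 5 → {D,E} = (K14, 41), (K14, 41) ✓
G=I61: rows 6, 7, 11 → {D,E} = (K11, 33), (K11, 33), (K11, 33) ✓
G=I66: row 8 → {D,E} = (K61, 31) ✓
G=I88: rows 9, 10 → {D,E} = (K42, 40), (K42, 40) ✓
G=I17: row 12 → {D,E} = (K15, 34) ✓
The only G value with inconsistent RHS is G=I79.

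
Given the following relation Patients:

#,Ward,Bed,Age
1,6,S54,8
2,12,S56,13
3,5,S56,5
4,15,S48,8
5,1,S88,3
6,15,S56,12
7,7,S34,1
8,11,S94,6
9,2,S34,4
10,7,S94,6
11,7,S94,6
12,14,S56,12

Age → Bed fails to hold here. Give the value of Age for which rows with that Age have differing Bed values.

8

Age=8: rows 1, 4 → Bed takes values {S54, S48} — violation
Age=13: row 2 → Bed = S56 ✓
Age=5: row 3 → Bed = S56 ✓
Age=3: row 5 → Bed = S88 ✓
Age=12: rows 6, 12 → Bed = S56, S56 ✓
Age=1: row 7 → Bed = S34 ✓
Age=6: rows 8, 10, 11 → Bed = S94, S94, S94 ✓
Age=4: row 9 → Bed = S34 ✓
The only Age value with inconsistent Bed is Age=8.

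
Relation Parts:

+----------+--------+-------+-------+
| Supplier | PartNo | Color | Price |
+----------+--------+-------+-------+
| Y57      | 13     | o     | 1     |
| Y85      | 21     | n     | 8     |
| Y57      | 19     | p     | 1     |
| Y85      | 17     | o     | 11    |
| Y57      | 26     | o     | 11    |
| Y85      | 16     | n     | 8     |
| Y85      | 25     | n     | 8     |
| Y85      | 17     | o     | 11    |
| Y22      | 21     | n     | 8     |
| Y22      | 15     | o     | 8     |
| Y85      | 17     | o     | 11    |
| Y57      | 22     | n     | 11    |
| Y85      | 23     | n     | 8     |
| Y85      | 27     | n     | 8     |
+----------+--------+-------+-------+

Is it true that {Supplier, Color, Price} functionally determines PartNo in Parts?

(Supplier=Y57, Color=o, Price=1): 1 row → PartNo = 13 ✓
(Supplier=Y85, Color=n, Price=8): 5 rows → PartNo takes values {21, 16, 25, 23, 27} — violation
(Supplier=Y57, Color=p, Price=1): 1 row → PartNo = 19 ✓
(Supplier=Y85, Color=o, Price=11): 3 rows → PartNo = 17, 17, 17 ✓
(Supplier=Y57, Color=o, Price=11): 1 row → PartNo = 26 ✓
(Supplier=Y22, Color=n, Price=8): 1 row → PartNo = 21 ✓
(Supplier=Y22, Color=o, Price=8): 1 row → PartNo = 15 ✓
(Supplier=Y57, Color=n, Price=11): 1 row → PartNo = 22 ✓
Two rows agree on {Supplier, Color, Price} but differ on PartNo, so {Supplier, Color, Price} → PartNo does not hold.

No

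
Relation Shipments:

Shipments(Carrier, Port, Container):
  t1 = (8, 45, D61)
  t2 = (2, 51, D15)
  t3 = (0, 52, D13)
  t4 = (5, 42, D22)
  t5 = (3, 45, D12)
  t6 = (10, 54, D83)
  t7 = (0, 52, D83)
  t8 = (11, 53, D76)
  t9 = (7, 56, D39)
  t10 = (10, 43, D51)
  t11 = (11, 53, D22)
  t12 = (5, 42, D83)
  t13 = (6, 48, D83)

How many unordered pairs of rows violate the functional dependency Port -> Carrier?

1

Port=45: violating pairs (1,5) — 1 pair.
Port=52: all 2 rows agree on Carrier — 0 pairs.
Port=42: all 2 rows agree on Carrier — 0 pairs.
Port=53: all 2 rows agree on Carrier — 0 pairs.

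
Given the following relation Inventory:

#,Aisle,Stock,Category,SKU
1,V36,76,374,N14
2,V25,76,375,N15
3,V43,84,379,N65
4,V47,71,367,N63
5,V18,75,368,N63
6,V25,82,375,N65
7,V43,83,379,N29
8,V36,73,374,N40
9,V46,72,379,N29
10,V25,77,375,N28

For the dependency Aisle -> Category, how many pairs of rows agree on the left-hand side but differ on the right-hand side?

0

Aisle=V36: all 2 rows agree on Category — 0 pairs.
Aisle=V25: all 3 rows agree on Category — 0 pairs.
Aisle=V43: all 2 rows agree on Category — 0 pairs.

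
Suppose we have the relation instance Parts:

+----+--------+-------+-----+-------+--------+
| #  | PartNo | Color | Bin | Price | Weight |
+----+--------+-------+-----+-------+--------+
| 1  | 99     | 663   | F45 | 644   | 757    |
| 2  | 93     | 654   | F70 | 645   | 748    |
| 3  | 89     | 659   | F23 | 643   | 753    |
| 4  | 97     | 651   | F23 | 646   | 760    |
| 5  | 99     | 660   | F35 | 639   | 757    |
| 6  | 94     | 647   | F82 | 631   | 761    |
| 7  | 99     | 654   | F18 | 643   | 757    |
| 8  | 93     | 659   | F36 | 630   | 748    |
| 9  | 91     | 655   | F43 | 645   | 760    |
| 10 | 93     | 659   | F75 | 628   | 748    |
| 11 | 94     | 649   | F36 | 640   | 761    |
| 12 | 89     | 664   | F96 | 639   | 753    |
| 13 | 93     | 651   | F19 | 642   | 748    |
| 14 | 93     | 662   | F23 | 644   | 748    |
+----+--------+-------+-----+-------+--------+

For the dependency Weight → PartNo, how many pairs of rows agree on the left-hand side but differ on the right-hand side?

1

Weight=757: all 3 rows agree on PartNo — 0 pairs.
Weight=748: all 5 rows agree on PartNo — 0 pairs.
Weight=753: all 2 rows agree on PartNo — 0 pairs.
Weight=760: violating pairs (4,9) — 1 pair.
Weight=761: all 2 rows agree on PartNo — 0 pairs.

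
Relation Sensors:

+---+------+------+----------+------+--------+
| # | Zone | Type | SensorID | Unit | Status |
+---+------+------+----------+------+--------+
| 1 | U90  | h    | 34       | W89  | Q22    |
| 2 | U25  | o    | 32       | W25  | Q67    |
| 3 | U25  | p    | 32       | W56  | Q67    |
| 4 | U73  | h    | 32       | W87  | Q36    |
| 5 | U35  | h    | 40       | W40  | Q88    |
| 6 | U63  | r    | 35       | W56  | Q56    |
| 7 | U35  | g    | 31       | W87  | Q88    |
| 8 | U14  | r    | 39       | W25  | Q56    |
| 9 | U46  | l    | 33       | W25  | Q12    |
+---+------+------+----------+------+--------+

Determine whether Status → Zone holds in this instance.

No

Status=Q22: row 1 → Zone = U90 ✓
Status=Q67: rows 2, 3 → Zone = U25, U25 ✓
Status=Q36: row 4 → Zone = U73 ✓
Status=Q88: rows 5, 7 → Zone = U35, U35 ✓
Status=Q56: rows 6, 8 → Zone takes values {U63, U14} — violation
Status=Q12: row 9 → Zone = U46 ✓
Two rows agree on Status but differ on Zone, so Status → Zone does not hold.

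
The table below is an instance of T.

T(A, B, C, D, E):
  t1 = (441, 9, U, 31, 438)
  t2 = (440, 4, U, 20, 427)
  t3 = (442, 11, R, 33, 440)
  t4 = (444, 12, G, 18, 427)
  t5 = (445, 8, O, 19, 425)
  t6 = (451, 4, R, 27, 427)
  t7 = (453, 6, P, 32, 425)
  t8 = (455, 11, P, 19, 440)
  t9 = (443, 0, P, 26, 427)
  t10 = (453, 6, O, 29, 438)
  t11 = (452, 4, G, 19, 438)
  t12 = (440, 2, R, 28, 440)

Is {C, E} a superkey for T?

No

Rows 3 and 12 have the same {C, E} value (C=R, E=440) but are distinct tuples, so {C, E} does not determine every attribute — not a superkey.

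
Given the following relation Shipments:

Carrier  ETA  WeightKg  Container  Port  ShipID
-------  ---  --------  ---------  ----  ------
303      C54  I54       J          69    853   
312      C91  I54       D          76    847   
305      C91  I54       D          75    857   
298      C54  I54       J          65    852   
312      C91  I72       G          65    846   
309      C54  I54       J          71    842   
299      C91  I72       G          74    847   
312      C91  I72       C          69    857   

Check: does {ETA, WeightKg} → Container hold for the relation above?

(ETA=C54, WeightKg=I54): 3 rows → Container = J, J, J ✓
(ETA=C91, WeightKg=I54): 2 rows → Container = D, D ✓
(ETA=C91, WeightKg=I72): 3 rows → Container takes values {G, C} — violation
Two rows agree on {ETA, WeightKg} but differ on Container, so {ETA, WeightKg} → Container does not hold.

No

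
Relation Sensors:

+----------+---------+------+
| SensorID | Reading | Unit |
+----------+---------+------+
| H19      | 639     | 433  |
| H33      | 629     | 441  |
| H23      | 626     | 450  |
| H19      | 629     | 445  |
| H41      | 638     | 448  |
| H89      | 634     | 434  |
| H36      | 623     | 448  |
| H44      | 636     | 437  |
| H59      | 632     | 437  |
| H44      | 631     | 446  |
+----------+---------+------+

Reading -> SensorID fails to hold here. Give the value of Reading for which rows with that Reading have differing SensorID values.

629

Reading=639: 1 row → SensorID = H19 ✓
Reading=629: 2 rows → SensorID takes values {H33, H19} — violation
Reading=626: 1 row → SensorID = H23 ✓
Reading=638: 1 row → SensorID = H41 ✓
Reading=634: 1 row → SensorID = H89 ✓
Reading=623: 1 row → SensorID = H36 ✓
Reading=636: 1 row → SensorID = H44 ✓
Reading=632: 1 row → SensorID = H59 ✓
Reading=631: 1 row → SensorID = H44 ✓
The only Reading value with inconsistent SensorID is Reading=629.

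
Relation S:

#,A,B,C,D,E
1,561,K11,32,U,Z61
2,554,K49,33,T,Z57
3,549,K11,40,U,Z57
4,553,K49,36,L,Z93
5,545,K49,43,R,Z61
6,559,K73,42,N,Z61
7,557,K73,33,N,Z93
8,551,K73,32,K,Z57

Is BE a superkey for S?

Yes

All 8 rows have distinct BE values, so BE → (all attributes) holds and BE is a superkey.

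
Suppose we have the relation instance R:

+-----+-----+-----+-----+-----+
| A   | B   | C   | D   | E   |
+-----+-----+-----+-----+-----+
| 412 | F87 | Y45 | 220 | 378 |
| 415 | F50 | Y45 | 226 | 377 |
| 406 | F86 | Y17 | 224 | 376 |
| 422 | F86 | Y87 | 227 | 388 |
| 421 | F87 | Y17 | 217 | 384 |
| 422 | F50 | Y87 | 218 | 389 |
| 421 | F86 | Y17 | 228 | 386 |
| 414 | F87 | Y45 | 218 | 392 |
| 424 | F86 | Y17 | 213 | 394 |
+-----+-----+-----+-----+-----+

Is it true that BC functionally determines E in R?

(B=F87, C=Y45): 2 rows → E takes values {378, 392} — violation
(B=F50, C=Y45): 1 row → E = 377 ✓
(B=F86, C=Y17): 3 rows → E takes values {376, 386, 394} — violation
(B=F86, C=Y87): 1 row → E = 388 ✓
(B=F87, C=Y17): 1 row → E = 384 ✓
(B=F50, C=Y87): 1 row → E = 389 ✓
Two rows agree on BC but differ on E, so BC → E does not hold.

No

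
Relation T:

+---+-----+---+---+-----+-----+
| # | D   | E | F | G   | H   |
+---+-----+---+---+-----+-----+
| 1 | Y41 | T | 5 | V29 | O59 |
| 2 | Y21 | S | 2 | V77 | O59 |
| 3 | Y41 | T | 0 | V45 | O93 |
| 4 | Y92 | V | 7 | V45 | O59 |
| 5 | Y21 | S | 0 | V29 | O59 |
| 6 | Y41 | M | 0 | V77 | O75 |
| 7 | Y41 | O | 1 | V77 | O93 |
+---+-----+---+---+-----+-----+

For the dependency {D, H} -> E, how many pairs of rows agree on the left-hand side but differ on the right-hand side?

(D=Y21, H=O59): all 2 rows agree on E — 0 pairs.
(D=Y41, H=O93): violating pairs (3,7) — 1 pair.

1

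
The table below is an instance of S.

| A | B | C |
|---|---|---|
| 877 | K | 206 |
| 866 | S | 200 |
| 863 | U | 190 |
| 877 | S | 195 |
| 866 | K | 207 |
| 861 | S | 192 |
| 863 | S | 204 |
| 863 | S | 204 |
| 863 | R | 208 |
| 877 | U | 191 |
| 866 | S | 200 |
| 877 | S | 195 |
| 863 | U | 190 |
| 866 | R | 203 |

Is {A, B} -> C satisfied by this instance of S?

Yes

(A=877, B=K): 1 row → C = 206 ✓
(A=866, B=S): 2 rows → C = 200, 200 ✓
(A=863, B=U): 2 rows → C = 190, 190 ✓
(A=877, B=S): 2 rows → C = 195, 195 ✓
(A=866, B=K): 1 row → C = 207 ✓
(A=861, B=S): 1 row → C = 192 ✓
(A=863, B=S): 2 rows → C = 204, 204 ✓
(A=863, B=R): 1 row → C = 208 ✓
(A=877, B=U): 1 row → C = 191 ✓
(A=866, B=R): 1 row → C = 203 ✓
Every {A, B} value is associated with a single C value, so {A, B} -> C holds.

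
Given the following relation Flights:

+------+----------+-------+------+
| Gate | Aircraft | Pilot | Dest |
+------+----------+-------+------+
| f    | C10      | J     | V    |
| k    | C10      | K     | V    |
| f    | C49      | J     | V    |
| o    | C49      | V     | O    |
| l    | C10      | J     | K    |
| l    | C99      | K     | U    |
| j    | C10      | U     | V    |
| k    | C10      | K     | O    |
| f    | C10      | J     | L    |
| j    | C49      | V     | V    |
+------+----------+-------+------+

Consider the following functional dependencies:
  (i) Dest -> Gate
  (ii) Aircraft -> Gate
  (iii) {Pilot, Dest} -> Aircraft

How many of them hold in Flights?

(i) Dest -> Gate: Dest=V: 5 rows → Gate takes values {f, k, j} — violation; Dest=O: 2 rows → Gate takes values {o, k} — violation — fails.
(ii) Aircraft -> Gate: Aircraft=C10: 6 rows → Gate takes values {f, k, l, j} — violation; Aircraft=C49: 3 rows → Gate takes values {f, o, j} — violation — fails.
(iii) {Pilot, Dest} -> Aircraft: (Pilot=J, Dest=V): 2 rows → Aircraft takes values {C10, C49} — violation — fails.
None of the 3 dependencies hold.

0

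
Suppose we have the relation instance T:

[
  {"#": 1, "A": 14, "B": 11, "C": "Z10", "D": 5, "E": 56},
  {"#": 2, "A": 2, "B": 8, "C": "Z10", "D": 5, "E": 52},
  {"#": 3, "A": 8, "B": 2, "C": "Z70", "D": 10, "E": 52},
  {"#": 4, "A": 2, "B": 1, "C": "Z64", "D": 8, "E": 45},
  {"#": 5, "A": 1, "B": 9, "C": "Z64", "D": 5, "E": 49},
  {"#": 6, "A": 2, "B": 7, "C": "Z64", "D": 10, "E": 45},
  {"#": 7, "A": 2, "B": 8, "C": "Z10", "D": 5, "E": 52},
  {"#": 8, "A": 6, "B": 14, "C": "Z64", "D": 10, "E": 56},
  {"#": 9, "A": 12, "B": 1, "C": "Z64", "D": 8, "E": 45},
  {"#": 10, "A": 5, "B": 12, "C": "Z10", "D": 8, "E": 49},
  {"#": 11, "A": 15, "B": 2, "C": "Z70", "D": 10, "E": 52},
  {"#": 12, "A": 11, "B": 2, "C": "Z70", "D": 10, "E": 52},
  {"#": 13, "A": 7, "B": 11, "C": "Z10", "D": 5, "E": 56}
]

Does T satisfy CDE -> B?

(C=Z10, D=5, E=56): rows 1, 13 → B = 11, 11 ✓
(C=Z10, D=5, E=52): rows 2, 7 → B = 8, 8 ✓
(C=Z70, D=10, E=52): rows 3, 11, 12 → B = 2, 2, 2 ✓
(C=Z64, D=8, E=45): rows 4, 9 → B = 1, 1 ✓
(C=Z64, D=5, E=49): row 5 → B = 9 ✓
(C=Z64, D=10, E=45): row 6 → B = 7 ✓
(C=Z64, D=10, E=56): row 8 → B = 14 ✓
(C=Z10, D=8, E=49): row 10 → B = 12 ✓
Every CDE value is associated with a single B value, so CDE -> B holds.

Yes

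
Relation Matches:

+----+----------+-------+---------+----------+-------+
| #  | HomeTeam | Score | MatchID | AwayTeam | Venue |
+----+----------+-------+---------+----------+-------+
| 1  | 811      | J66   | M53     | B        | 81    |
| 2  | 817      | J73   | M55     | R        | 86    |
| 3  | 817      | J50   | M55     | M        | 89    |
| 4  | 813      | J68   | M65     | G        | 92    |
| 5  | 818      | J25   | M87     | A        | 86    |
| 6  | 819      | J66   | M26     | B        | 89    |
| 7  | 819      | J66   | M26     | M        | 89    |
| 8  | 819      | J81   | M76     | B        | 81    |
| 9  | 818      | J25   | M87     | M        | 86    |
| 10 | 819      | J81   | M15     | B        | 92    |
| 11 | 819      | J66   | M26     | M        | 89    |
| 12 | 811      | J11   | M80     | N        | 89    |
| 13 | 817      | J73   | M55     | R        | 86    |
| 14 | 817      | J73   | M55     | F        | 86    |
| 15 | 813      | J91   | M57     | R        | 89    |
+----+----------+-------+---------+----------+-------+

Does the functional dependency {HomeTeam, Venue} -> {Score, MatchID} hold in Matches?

(HomeTeam=811, Venue=81): row 1 → {Score,MatchID} = (J66, M53) ✓
(HomeTeam=817, Venue=86): rows 2, 13, 14 → {Score,MatchID} = (J73, M55), (J73, M55), (J73, M55) ✓
(HomeTeam=817, Venue=89): row 3 → {Score,MatchID} = (J50, M55) ✓
(HomeTeam=813, Venue=92): row 4 → {Score,MatchID} = (J68, M65) ✓
(HomeTeam=818, Venue=86): rows 5, 9 → {Score,MatchID} = (J25, M87), (J25, M87) ✓
(HomeTeam=819, Venue=89): rows 6, 7, 11 → {Score,MatchID} = (J66, M26), (J66, M26), (J66, M26) ✓
(HomeTeam=819, Venue=81): row 8 → {Score,MatchID} = (J81, M76) ✓
(HomeTeam=819, Venue=92): row 10 → {Score,MatchID} = (J81, M15) ✓
(HomeTeam=811, Venue=89): row 12 → {Score,MatchID} = (J11, M80) ✓
(HomeTeam=813, Venue=89): row 15 → {Score,MatchID} = (J91, M57) ✓
Every {HomeTeam, Venue} value is associated with a single {Score, MatchID} value, so {HomeTeam, Venue} -> {Score, MatchID} holds.

Yes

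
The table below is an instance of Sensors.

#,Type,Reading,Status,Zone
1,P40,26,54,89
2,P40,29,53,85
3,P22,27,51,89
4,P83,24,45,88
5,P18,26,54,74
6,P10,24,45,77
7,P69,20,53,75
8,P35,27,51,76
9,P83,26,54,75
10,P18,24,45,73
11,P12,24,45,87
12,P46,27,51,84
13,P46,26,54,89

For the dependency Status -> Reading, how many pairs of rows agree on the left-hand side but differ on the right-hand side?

1

Status=54: all 4 rows agree on Reading — 0 pairs.
Status=53: violating pairs (2,7) — 1 pair.
Status=51: all 3 rows agree on Reading — 0 pairs.
Status=45: all 4 rows agree on Reading — 0 pairs.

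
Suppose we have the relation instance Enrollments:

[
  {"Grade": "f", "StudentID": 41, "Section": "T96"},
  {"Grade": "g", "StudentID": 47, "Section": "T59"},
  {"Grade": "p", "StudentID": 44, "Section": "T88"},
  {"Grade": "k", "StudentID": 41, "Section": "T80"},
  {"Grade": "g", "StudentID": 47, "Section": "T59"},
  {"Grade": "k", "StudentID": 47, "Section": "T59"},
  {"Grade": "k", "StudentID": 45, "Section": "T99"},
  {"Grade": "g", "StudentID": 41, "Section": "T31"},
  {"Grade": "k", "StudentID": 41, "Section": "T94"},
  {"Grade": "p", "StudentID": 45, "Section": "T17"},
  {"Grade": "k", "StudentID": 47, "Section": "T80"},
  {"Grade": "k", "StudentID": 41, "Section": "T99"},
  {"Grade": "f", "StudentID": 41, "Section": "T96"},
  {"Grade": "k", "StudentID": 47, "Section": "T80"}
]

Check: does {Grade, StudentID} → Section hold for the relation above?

(Grade=f, StudentID=41): 2 rows → Section = T96, T96 ✓
(Grade=g, StudentID=47): 2 rows → Section = T59, T59 ✓
(Grade=p, StudentID=44): 1 row → Section = T88 ✓
(Grade=k, StudentID=41): 3 rows → Section takes values {T80, T94, T99} — violation
(Grade=k, StudentID=47): 3 rows → Section takes values {T59, T80} — violation
(Grade=k, StudentID=45): 1 row → Section = T99 ✓
(Grade=g, StudentID=41): 1 row → Section = T31 ✓
(Grade=p, StudentID=45): 1 row → Section = T17 ✓
Two rows agree on {Grade, StudentID} but differ on Section, so {Grade, StudentID} → Section does not hold.

No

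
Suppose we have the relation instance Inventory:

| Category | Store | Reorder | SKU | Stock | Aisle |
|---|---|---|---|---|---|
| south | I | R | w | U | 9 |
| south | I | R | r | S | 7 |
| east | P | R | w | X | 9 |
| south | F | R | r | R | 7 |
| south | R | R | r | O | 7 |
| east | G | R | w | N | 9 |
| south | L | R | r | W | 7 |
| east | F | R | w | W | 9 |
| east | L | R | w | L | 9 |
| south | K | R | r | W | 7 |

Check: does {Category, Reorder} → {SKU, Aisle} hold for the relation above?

No

(Category=south, Reorder=R): 6 rows → {SKU,Aisle} takes values {(w, 9), (r, 7)} — violation
(Category=east, Reorder=R): 4 rows → {SKU,Aisle} = (w, 9), (w, 9), (w, 9), (w, 9) ✓
Two rows agree on {Category, Reorder} but differ on {SKU, Aisle}, so {Category, Reorder} → {SKU, Aisle} does not hold.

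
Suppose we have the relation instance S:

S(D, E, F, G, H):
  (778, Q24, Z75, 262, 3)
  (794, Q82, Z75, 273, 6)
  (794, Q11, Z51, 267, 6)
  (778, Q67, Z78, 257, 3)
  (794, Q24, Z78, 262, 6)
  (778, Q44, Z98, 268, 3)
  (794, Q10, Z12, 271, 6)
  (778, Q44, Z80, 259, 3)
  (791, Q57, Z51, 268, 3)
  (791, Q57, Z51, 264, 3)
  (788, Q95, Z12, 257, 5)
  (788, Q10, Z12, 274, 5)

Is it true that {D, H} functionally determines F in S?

(D=778, H=3): 4 rows → F takes values {Z75, Z78, Z98, Z80} — violation
(D=794, H=6): 4 rows → F takes values {Z75, Z51, Z78, Z12} — violation
(D=791, H=3): 2 rows → F = Z51, Z51 ✓
(D=788, H=5): 2 rows → F = Z12, Z12 ✓
Two rows agree on {D, H} but differ on F, so {D, H} → F does not hold.

No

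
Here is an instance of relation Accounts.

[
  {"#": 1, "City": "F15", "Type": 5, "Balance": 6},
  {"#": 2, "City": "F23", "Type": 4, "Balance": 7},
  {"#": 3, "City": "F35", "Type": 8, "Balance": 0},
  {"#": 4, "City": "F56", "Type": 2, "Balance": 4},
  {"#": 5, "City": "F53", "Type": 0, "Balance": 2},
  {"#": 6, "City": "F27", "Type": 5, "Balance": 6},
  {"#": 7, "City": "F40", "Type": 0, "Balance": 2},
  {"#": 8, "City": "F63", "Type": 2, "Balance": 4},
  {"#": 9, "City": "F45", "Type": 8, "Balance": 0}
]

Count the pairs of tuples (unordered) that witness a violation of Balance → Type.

0

Balance=6: all 2 rows agree on Type — 0 pairs.
Balance=0: all 2 rows agree on Type — 0 pairs.
Balance=4: all 2 rows agree on Type — 0 pairs.
Balance=2: all 2 rows agree on Type — 0 pairs.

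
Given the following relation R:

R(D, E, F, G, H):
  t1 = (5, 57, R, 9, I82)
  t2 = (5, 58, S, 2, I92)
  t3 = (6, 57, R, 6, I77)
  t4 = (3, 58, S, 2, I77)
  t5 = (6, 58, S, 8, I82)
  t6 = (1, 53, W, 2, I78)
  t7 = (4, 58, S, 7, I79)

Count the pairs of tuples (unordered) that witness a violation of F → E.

0

F=R: all 2 rows agree on E — 0 pairs.
F=S: all 4 rows agree on E — 0 pairs.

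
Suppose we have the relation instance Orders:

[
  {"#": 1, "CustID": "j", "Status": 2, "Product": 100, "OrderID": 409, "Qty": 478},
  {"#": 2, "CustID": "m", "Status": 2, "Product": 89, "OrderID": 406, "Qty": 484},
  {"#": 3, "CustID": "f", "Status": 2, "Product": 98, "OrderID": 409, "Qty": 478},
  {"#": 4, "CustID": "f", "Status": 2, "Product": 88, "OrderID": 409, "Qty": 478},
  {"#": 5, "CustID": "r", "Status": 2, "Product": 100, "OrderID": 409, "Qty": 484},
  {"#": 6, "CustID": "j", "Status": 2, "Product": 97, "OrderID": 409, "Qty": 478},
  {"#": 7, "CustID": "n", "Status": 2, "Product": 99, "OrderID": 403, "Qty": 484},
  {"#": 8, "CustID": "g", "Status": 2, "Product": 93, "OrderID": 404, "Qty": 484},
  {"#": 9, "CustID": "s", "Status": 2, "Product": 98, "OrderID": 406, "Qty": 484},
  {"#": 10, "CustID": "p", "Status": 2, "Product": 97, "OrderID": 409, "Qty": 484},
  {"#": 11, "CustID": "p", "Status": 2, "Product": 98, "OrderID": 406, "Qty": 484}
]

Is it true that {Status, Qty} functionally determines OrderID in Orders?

(Status=2, Qty=478): rows 1, 3, 4, 6 → OrderID = 409, 409, 409, 409 ✓
(Status=2, Qty=484): rows 2, 5, 7, 8, 9, 10, 11 → OrderID takes values {406, 409, 403, 404} — violation
Two rows agree on {Status, Qty} but differ on OrderID, so {Status, Qty} -> OrderID does not hold.

No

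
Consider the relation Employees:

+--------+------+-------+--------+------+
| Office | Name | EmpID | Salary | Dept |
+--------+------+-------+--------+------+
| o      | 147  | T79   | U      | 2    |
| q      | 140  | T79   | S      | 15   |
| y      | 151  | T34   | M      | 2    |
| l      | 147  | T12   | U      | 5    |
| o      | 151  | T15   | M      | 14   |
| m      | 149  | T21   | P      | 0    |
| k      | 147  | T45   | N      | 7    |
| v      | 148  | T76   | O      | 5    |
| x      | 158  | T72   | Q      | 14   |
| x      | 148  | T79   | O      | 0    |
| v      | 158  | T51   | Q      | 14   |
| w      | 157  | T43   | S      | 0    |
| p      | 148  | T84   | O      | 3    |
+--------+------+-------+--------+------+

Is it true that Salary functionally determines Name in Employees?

No

Salary=U: 2 rows → Name = 147, 147 ✓
Salary=S: 2 rows → Name takes values {140, 157} — violation
Salary=M: 2 rows → Name = 151, 151 ✓
Salary=P: 1 row → Name = 149 ✓
Salary=N: 1 row → Name = 147 ✓
Salary=O: 3 rows → Name = 148, 148, 148 ✓
Salary=Q: 2 rows → Name = 158, 158 ✓
Two rows agree on Salary but differ on Name, so Salary -> Name does not hold.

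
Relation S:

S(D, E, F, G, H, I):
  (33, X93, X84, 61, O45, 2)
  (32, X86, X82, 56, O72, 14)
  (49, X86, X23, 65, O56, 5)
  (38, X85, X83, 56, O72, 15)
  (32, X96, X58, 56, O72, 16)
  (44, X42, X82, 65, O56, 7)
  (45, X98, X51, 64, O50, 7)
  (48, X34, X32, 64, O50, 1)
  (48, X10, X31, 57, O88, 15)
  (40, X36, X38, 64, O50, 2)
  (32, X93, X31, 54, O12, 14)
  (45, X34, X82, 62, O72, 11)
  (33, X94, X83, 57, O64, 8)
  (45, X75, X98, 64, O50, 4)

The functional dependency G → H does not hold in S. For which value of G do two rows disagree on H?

57

G=61: 1 row → H = O45 ✓
G=56: 3 rows → H = O72, O72, O72 ✓
G=65: 2 rows → H = O56, O56 ✓
G=64: 4 rows → H = O50, O50, O50, O50 ✓
G=57: 2 rows → H takes values {O88, O64} — violation
G=54: 1 row → H = O12 ✓
G=62: 1 row → H = O72 ✓
The only G value with inconsistent H is G=57.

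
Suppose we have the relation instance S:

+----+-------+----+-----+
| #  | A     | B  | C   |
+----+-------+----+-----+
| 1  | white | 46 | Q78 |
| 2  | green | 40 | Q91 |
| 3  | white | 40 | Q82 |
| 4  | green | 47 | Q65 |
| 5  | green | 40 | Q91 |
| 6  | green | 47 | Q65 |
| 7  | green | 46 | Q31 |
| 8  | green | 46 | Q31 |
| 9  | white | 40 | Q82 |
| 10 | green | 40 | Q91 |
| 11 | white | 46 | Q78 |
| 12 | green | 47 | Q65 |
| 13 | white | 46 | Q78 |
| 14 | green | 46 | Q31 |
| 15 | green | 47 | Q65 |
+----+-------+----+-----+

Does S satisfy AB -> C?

Yes

(A=white, B=46): rows 1, 11, 13 → C = Q78, Q78, Q78 ✓
(A=green, B=40): rows 2, 5, 10 → C = Q91, Q91, Q91 ✓
(A=white, B=40): rows 3, 9 → C = Q82, Q82 ✓
(A=green, B=47): rows 4, 6, 12, 15 → C = Q65, Q65, Q65, Q65 ✓
(A=green, B=46): rows 7, 8, 14 → C = Q31, Q31, Q31 ✓
Every AB value is associated with a single C value, so AB -> C holds.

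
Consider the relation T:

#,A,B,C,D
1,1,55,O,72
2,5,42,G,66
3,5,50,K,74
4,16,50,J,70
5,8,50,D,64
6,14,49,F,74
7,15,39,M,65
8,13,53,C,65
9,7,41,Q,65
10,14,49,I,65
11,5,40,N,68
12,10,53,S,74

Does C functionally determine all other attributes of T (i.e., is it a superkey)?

Yes

All 12 rows have distinct C values, so C → (all attributes) holds and C is a superkey.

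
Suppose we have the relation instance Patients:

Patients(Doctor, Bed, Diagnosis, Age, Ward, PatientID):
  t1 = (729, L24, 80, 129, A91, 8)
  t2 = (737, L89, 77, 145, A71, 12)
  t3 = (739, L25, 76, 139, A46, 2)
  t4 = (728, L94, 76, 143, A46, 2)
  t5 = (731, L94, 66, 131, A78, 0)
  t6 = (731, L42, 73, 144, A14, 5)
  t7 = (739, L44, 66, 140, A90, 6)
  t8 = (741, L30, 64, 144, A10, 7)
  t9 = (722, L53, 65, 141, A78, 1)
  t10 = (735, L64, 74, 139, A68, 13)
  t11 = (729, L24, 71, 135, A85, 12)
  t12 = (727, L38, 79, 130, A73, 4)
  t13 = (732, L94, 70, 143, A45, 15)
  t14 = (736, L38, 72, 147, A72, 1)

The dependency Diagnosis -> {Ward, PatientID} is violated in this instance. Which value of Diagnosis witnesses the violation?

Diagnosis=80: row 1 → {Ward,PatientID} = (A91, 8) ✓
Diagnosis=77: row 2 → {Ward,PatientID} = (A71, 12) ✓
Diagnosis=76: rows 3, 4 → {Ward,PatientID} = (A46, 2), (A46, 2) ✓
Diagnosis=66: rows 5, 7 → {Ward,PatientID} takes values {(A78, 0), (A90, 6)} — violation
Diagnosis=73: row 6 → {Ward,PatientID} = (A14, 5) ✓
Diagnosis=64: row 8 → {Ward,PatientID} = (A10, 7) ✓
Diagnosis=65: row 9 → {Ward,PatientID} = (A78, 1) ✓
Diagnosis=74: row 10 → {Ward,PatientID} = (A68, 13) ✓
Diagnosis=71: row 11 → {Ward,PatientID} = (A85, 12) ✓
Diagnosis=79: row 12 → {Ward,PatientID} = (A73, 4) ✓
Diagnosis=70: row 13 → {Ward,PatientID} = (A45, 15) ✓
Diagnosis=72: row 14 → {Ward,PatientID} = (A72, 1) ✓
The only Diagnosis value with inconsistent RHS is Diagnosis=66.

66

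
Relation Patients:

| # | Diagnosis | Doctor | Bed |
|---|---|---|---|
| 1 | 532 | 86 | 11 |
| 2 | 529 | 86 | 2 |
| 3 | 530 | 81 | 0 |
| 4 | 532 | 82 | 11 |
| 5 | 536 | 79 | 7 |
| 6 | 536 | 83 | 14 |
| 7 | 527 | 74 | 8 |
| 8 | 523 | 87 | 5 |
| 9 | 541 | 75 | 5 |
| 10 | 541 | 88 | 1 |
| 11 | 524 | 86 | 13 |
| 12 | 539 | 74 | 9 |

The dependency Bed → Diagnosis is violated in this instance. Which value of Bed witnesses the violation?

Bed=11: rows 1, 4 → Diagnosis = 532, 532 ✓
Bed=2: row 2 → Diagnosis = 529 ✓
Bed=0: row 3 → Diagnosis = 530 ✓
Bed=7: row 5 → Diagnosis = 536 ✓
Bed=14: row 6 → Diagnosis = 536 ✓
Bed=8: row 7 → Diagnosis = 527 ✓
Bed=5: rows 8, 9 → Diagnosis takes values {523, 541} — violation
Bed=1: row 10 → Diagnosis = 541 ✓
Bed=13: row 11 → Diagnosis = 524 ✓
Bed=9: row 12 → Diagnosis = 539 ✓
The only Bed value with inconsistent Diagnosis is Bed=5.

5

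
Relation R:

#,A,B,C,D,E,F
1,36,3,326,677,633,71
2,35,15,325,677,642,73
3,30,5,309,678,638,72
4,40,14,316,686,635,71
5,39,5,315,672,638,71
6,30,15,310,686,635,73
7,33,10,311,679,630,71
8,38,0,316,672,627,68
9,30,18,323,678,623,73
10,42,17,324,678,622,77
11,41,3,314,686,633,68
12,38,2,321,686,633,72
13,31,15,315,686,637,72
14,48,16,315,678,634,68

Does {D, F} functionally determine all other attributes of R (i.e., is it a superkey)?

No

Rows 12 and 13 have the same {D, F} value (D=686, F=72) but are distinct tuples, so {D, F} does not determine every attribute — not a superkey.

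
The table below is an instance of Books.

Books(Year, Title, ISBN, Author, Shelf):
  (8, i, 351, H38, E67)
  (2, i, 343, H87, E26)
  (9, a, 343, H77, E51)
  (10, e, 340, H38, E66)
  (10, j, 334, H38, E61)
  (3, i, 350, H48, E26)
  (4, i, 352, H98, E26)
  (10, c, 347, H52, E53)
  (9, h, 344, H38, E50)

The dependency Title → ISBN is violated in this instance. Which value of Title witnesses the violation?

Title=i: 4 rows → ISBN takes values {351, 343, 350, 352} — violation
Title=a: 1 row → ISBN = 343 ✓
Title=e: 1 row → ISBN = 340 ✓
Title=j: 1 row → ISBN = 334 ✓
Title=c: 1 row → ISBN = 347 ✓
Title=h: 1 row → ISBN = 344 ✓
The only Title value with inconsistent ISBN is Title=i.

i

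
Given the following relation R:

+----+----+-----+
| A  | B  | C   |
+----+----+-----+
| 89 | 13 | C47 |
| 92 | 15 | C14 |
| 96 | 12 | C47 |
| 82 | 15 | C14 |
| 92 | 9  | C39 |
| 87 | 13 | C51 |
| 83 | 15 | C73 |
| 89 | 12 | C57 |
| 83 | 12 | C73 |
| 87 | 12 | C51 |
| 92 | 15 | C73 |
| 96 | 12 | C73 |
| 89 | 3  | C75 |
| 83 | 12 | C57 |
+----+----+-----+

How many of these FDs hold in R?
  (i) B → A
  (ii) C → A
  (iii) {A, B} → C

0

(i) B → A: B=13: 2 rows → A takes values {89, 87} — violation; B=15: 4 rows → A takes values {92, 82, 83} — violation; B=12: 6 rows → A takes values {96, 89, 83, 87} — violation — fails.
(ii) C → A: C=C47: 2 rows → A takes values {89, 96} — violation; C=C14: 2 rows → A takes values {92, 82} — violation; C=C73: 4 rows → A takes values {83, 92, 96} — violation; C=C57: 2 rows → A takes values {89, 83} — violation — fails.
(iii) {A, B} → C: (A=92, B=15): 2 rows → C takes values {C14, C73} — violation; (A=96, B=12): 2 rows → C takes values {C47, C73} — violation; (A=83, B=12): 2 rows → C takes values {C73, C57} — violation — fails.
None of the 3 dependencies hold.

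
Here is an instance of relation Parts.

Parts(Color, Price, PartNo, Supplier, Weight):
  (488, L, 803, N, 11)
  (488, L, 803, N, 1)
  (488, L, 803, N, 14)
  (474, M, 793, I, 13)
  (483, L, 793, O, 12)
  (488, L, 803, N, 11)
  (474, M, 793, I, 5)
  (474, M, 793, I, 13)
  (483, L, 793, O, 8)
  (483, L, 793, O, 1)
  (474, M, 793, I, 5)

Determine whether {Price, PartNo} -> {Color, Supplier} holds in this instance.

(Price=L, PartNo=803): 4 rows → {Color,Supplier} = (488, N), (488, N), (488, N), (488, N) ✓
(Price=M, PartNo=793): 4 rows → {Color,Supplier} = (474, I), (474, I), (474, I), (474, I) ✓
(Price=L, PartNo=793): 3 rows → {Color,Supplier} = (483, O), (483, O), (483, O) ✓
Every {Price, PartNo} value is associated with a single {Color, Supplier} value, so {Price, PartNo} -> {Color, Supplier} holds.

Yes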